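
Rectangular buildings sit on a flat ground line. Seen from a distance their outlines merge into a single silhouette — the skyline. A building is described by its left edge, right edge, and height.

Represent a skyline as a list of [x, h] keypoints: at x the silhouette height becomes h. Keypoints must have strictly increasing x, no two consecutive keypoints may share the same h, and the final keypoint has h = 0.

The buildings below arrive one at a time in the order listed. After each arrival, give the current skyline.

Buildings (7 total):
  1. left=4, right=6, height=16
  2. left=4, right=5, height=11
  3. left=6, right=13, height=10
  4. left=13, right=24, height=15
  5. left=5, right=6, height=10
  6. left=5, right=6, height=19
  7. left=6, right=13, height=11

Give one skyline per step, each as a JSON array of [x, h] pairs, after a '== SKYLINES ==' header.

== SKYLINES ==
[[4,16],[6,0]]
[[4,16],[6,0]]
[[4,16],[6,10],[13,0]]
[[4,16],[6,10],[13,15],[24,0]]
[[4,16],[6,10],[13,15],[24,0]]
[[4,16],[5,19],[6,10],[13,15],[24,0]]
[[4,16],[5,19],[6,11],[13,15],[24,0]]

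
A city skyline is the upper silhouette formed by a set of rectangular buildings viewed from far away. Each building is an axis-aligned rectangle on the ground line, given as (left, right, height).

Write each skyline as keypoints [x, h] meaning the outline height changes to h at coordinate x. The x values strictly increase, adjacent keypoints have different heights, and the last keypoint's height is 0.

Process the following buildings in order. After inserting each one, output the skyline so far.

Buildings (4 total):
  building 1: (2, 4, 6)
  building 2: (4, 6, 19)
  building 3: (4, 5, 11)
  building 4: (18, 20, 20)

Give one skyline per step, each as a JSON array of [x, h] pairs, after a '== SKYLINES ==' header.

== SKYLINES ==
[[2,6],[4,0]]
[[2,6],[4,19],[6,0]]
[[2,6],[4,19],[6,0]]
[[2,6],[4,19],[6,0],[18,20],[20,0]]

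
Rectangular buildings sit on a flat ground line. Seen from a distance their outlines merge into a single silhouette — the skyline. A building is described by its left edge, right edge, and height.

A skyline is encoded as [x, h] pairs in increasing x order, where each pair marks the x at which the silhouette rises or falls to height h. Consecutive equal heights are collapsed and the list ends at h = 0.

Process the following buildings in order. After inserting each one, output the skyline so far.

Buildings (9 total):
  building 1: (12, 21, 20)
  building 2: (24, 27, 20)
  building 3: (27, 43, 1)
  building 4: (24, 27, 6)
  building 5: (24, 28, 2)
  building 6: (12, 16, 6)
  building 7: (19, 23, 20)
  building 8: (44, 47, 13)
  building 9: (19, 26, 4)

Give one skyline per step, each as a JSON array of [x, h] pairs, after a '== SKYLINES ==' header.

== SKYLINES ==
[[12,20],[21,0]]
[[12,20],[21,0],[24,20],[27,0]]
[[12,20],[21,0],[24,20],[27,1],[43,0]]
[[12,20],[21,0],[24,20],[27,1],[43,0]]
[[12,20],[21,0],[24,20],[27,2],[28,1],[43,0]]
[[12,20],[21,0],[24,20],[27,2],[28,1],[43,0]]
[[12,20],[23,0],[24,20],[27,2],[28,1],[43,0]]
[[12,20],[23,0],[24,20],[27,2],[28,1],[43,0],[44,13],[47,0]]
[[12,20],[23,4],[24,20],[27,2],[28,1],[43,0],[44,13],[47,0]]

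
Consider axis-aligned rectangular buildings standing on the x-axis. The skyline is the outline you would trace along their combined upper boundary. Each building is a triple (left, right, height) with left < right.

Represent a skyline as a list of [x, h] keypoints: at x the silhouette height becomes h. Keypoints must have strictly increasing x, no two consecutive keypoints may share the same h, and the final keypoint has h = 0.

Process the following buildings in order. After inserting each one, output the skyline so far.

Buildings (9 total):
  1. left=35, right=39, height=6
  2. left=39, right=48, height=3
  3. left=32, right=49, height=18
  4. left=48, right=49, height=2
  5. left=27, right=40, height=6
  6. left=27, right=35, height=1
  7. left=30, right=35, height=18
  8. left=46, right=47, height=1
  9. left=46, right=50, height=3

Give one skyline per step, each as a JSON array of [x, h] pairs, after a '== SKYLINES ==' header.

== SKYLINES ==
[[35,6],[39,0]]
[[35,6],[39,3],[48,0]]
[[32,18],[49,0]]
[[32,18],[49,0]]
[[27,6],[32,18],[49,0]]
[[27,6],[32,18],[49,0]]
[[27,6],[30,18],[49,0]]
[[27,6],[30,18],[49,0]]
[[27,6],[30,18],[49,3],[50,0]]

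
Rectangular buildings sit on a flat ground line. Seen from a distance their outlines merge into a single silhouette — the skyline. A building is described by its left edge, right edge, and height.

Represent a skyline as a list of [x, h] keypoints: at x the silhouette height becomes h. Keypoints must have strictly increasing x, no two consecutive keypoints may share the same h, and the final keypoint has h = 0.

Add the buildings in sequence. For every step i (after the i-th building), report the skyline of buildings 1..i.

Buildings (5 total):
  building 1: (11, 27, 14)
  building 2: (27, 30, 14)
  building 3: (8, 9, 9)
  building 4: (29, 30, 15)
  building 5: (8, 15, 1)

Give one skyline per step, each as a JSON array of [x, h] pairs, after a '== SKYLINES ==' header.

== SKYLINES ==
[[11,14],[27,0]]
[[11,14],[30,0]]
[[8,9],[9,0],[11,14],[30,0]]
[[8,9],[9,0],[11,14],[29,15],[30,0]]
[[8,9],[9,1],[11,14],[29,15],[30,0]]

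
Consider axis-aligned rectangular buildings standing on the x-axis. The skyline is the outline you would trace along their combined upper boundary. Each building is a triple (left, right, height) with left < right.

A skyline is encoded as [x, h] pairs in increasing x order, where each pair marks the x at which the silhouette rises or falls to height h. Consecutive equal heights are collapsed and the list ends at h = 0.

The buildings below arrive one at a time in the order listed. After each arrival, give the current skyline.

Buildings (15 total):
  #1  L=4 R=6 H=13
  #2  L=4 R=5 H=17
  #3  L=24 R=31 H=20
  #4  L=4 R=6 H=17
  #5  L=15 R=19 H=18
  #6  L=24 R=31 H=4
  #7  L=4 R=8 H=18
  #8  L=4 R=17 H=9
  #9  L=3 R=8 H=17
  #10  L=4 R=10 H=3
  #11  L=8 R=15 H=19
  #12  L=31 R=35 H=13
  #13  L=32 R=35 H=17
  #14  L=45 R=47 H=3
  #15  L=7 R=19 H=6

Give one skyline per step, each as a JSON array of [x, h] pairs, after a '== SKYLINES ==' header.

== SKYLINES ==
[[4,13],[6,0]]
[[4,17],[5,13],[6,0]]
[[4,17],[5,13],[6,0],[24,20],[31,0]]
[[4,17],[6,0],[24,20],[31,0]]
[[4,17],[6,0],[15,18],[19,0],[24,20],[31,0]]
[[4,17],[6,0],[15,18],[19,0],[24,20],[31,0]]
[[4,18],[8,0],[15,18],[19,0],[24,20],[31,0]]
[[4,18],[8,9],[15,18],[19,0],[24,20],[31,0]]
[[3,17],[4,18],[8,9],[15,18],[19,0],[24,20],[31,0]]
[[3,17],[4,18],[8,9],[15,18],[19,0],[24,20],[31,0]]
[[3,17],[4,18],[8,19],[15,18],[19,0],[24,20],[31,0]]
[[3,17],[4,18],[8,19],[15,18],[19,0],[24,20],[31,13],[35,0]]
[[3,17],[4,18],[8,19],[15,18],[19,0],[24,20],[31,13],[32,17],[35,0]]
[[3,17],[4,18],[8,19],[15,18],[19,0],[24,20],[31,13],[32,17],[35,0],[45,3],[47,0]]
[[3,17],[4,18],[8,19],[15,18],[19,0],[24,20],[31,13],[32,17],[35,0],[45,3],[47,0]]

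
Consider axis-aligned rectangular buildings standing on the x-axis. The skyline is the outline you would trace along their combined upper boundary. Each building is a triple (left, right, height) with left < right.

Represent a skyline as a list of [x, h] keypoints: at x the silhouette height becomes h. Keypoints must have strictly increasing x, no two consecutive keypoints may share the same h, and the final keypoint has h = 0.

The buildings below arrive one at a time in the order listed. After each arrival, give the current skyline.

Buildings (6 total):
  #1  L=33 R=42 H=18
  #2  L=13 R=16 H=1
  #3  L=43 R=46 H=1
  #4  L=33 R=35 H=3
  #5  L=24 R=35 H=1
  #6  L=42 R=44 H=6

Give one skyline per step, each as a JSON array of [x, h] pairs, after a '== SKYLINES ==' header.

== SKYLINES ==
[[33,18],[42,0]]
[[13,1],[16,0],[33,18],[42,0]]
[[13,1],[16,0],[33,18],[42,0],[43,1],[46,0]]
[[13,1],[16,0],[33,18],[42,0],[43,1],[46,0]]
[[13,1],[16,0],[24,1],[33,18],[42,0],[43,1],[46,0]]
[[13,1],[16,0],[24,1],[33,18],[42,6],[44,1],[46,0]]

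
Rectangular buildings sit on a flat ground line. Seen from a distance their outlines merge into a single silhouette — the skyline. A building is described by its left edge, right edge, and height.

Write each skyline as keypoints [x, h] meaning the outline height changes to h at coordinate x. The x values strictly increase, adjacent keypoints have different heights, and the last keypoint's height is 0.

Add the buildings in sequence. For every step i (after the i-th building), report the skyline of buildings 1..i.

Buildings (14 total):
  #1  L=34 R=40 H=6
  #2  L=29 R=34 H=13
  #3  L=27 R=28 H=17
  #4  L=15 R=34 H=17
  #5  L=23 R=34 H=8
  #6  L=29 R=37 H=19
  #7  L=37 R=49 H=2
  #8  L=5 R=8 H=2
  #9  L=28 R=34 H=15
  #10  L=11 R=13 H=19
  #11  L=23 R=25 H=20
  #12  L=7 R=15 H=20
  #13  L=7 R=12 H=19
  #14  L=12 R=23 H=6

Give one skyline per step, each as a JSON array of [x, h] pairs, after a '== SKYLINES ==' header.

== SKYLINES ==
[[34,6],[40,0]]
[[29,13],[34,6],[40,0]]
[[27,17],[28,0],[29,13],[34,6],[40,0]]
[[15,17],[34,6],[40,0]]
[[15,17],[34,6],[40,0]]
[[15,17],[29,19],[37,6],[40,0]]
[[15,17],[29,19],[37,6],[40,2],[49,0]]
[[5,2],[8,0],[15,17],[29,19],[37,6],[40,2],[49,0]]
[[5,2],[8,0],[15,17],[29,19],[37,6],[40,2],[49,0]]
[[5,2],[8,0],[11,19],[13,0],[15,17],[29,19],[37,6],[40,2],[49,0]]
[[5,2],[8,0],[11,19],[13,0],[15,17],[23,20],[25,17],[29,19],[37,6],[40,2],[49,0]]
[[5,2],[7,20],[15,17],[23,20],[25,17],[29,19],[37,6],[40,2],[49,0]]
[[5,2],[7,20],[15,17],[23,20],[25,17],[29,19],[37,6],[40,2],[49,0]]
[[5,2],[7,20],[15,17],[23,20],[25,17],[29,19],[37,6],[40,2],[49,0]]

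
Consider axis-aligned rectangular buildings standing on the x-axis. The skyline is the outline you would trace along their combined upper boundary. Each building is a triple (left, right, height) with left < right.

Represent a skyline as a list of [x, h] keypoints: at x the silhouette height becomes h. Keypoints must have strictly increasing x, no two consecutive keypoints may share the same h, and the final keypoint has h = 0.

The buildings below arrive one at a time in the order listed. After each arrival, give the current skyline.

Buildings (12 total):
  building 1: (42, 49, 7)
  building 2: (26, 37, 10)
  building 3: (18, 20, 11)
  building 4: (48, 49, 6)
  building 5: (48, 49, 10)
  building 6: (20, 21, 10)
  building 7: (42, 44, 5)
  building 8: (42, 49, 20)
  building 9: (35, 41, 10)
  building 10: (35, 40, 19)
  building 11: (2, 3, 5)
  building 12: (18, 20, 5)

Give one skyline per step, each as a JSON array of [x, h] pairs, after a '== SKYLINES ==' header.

== SKYLINES ==
[[42,7],[49,0]]
[[26,10],[37,0],[42,7],[49,0]]
[[18,11],[20,0],[26,10],[37,0],[42,7],[49,0]]
[[18,11],[20,0],[26,10],[37,0],[42,7],[49,0]]
[[18,11],[20,0],[26,10],[37,0],[42,7],[48,10],[49,0]]
[[18,11],[20,10],[21,0],[26,10],[37,0],[42,7],[48,10],[49,0]]
[[18,11],[20,10],[21,0],[26,10],[37,0],[42,7],[48,10],[49,0]]
[[18,11],[20,10],[21,0],[26,10],[37,0],[42,20],[49,0]]
[[18,11],[20,10],[21,0],[26,10],[41,0],[42,20],[49,0]]
[[18,11],[20,10],[21,0],[26,10],[35,19],[40,10],[41,0],[42,20],[49,0]]
[[2,5],[3,0],[18,11],[20,10],[21,0],[26,10],[35,19],[40,10],[41,0],[42,20],[49,0]]
[[2,5],[3,0],[18,11],[20,10],[21,0],[26,10],[35,19],[40,10],[41,0],[42,20],[49,0]]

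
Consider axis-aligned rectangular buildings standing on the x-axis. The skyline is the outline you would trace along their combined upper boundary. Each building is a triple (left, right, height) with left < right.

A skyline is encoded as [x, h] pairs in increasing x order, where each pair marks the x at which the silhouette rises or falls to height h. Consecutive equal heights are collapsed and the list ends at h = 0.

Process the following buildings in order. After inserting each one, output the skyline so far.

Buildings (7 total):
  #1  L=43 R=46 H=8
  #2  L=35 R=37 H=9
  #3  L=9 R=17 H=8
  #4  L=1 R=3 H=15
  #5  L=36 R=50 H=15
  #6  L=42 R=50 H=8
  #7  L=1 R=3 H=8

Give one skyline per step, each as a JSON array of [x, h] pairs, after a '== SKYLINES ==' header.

== SKYLINES ==
[[43,8],[46,0]]
[[35,9],[37,0],[43,8],[46,0]]
[[9,8],[17,0],[35,9],[37,0],[43,8],[46,0]]
[[1,15],[3,0],[9,8],[17,0],[35,9],[37,0],[43,8],[46,0]]
[[1,15],[3,0],[9,8],[17,0],[35,9],[36,15],[50,0]]
[[1,15],[3,0],[9,8],[17,0],[35,9],[36,15],[50,0]]
[[1,15],[3,0],[9,8],[17,0],[35,9],[36,15],[50,0]]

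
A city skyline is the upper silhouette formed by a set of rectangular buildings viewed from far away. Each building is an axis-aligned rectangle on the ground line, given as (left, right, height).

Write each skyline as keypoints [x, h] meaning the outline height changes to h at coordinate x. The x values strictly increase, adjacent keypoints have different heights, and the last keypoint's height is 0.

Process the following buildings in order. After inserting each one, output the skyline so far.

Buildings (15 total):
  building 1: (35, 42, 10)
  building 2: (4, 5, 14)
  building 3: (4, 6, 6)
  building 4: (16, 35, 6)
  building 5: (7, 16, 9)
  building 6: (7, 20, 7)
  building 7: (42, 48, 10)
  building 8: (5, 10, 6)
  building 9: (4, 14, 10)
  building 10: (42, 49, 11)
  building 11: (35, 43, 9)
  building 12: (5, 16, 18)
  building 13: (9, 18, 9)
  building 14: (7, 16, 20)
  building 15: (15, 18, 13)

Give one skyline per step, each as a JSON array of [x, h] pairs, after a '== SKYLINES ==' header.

== SKYLINES ==
[[35,10],[42,0]]
[[4,14],[5,0],[35,10],[42,0]]
[[4,14],[5,6],[6,0],[35,10],[42,0]]
[[4,14],[5,6],[6,0],[16,6],[35,10],[42,0]]
[[4,14],[5,6],[6,0],[7,9],[16,6],[35,10],[42,0]]
[[4,14],[5,6],[6,0],[7,9],[16,7],[20,6],[35,10],[42,0]]
[[4,14],[5,6],[6,0],[7,9],[16,7],[20,6],[35,10],[48,0]]
[[4,14],[5,6],[7,9],[16,7],[20,6],[35,10],[48,0]]
[[4,14],[5,10],[14,9],[16,7],[20,6],[35,10],[48,0]]
[[4,14],[5,10],[14,9],[16,7],[20,6],[35,10],[42,11],[49,0]]
[[4,14],[5,10],[14,9],[16,7],[20,6],[35,10],[42,11],[49,0]]
[[4,14],[5,18],[16,7],[20,6],[35,10],[42,11],[49,0]]
[[4,14],[5,18],[16,9],[18,7],[20,6],[35,10],[42,11],[49,0]]
[[4,14],[5,18],[7,20],[16,9],[18,7],[20,6],[35,10],[42,11],[49,0]]
[[4,14],[5,18],[7,20],[16,13],[18,7],[20,6],[35,10],[42,11],[49,0]]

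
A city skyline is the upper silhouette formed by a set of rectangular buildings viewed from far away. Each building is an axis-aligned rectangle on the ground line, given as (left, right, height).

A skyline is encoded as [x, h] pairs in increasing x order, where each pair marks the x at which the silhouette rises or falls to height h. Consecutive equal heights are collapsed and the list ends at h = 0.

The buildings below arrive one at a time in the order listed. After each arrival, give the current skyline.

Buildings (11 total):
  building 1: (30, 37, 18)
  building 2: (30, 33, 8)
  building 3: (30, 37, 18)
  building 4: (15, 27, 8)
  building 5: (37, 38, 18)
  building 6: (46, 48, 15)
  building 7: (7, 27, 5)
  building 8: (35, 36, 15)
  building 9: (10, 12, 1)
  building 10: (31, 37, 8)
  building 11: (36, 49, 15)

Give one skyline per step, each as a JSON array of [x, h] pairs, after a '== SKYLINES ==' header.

== SKYLINES ==
[[30,18],[37,0]]
[[30,18],[37,0]]
[[30,18],[37,0]]
[[15,8],[27,0],[30,18],[37,0]]
[[15,8],[27,0],[30,18],[38,0]]
[[15,8],[27,0],[30,18],[38,0],[46,15],[48,0]]
[[7,5],[15,8],[27,0],[30,18],[38,0],[46,15],[48,0]]
[[7,5],[15,8],[27,0],[30,18],[38,0],[46,15],[48,0]]
[[7,5],[15,8],[27,0],[30,18],[38,0],[46,15],[48,0]]
[[7,5],[15,8],[27,0],[30,18],[38,0],[46,15],[48,0]]
[[7,5],[15,8],[27,0],[30,18],[38,15],[49,0]]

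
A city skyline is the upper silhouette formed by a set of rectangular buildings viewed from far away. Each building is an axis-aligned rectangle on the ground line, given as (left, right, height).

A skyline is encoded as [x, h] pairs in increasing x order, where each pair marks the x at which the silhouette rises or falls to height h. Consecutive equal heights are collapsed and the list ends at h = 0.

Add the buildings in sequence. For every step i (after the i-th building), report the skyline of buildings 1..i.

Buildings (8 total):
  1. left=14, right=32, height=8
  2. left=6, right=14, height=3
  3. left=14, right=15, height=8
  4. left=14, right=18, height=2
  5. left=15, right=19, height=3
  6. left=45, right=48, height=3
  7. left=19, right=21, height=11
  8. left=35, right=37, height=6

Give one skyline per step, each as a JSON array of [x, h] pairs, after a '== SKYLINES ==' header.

== SKYLINES ==
[[14,8],[32,0]]
[[6,3],[14,8],[32,0]]
[[6,3],[14,8],[32,0]]
[[6,3],[14,8],[32,0]]
[[6,3],[14,8],[32,0]]
[[6,3],[14,8],[32,0],[45,3],[48,0]]
[[6,3],[14,8],[19,11],[21,8],[32,0],[45,3],[48,0]]
[[6,3],[14,8],[19,11],[21,8],[32,0],[35,6],[37,0],[45,3],[48,0]]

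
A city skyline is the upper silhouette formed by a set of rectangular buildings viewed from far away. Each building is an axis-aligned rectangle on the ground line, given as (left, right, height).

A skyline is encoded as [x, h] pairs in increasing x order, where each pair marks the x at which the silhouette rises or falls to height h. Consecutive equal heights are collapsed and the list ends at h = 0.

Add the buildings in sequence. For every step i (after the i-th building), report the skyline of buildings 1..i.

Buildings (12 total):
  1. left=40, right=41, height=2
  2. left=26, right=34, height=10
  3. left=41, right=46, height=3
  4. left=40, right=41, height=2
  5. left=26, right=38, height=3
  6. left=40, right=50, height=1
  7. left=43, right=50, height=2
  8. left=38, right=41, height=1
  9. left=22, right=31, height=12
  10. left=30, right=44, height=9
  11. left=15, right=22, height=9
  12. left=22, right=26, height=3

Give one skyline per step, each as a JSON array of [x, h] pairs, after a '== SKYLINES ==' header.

== SKYLINES ==
[[40,2],[41,0]]
[[26,10],[34,0],[40,2],[41,0]]
[[26,10],[34,0],[40,2],[41,3],[46,0]]
[[26,10],[34,0],[40,2],[41,3],[46,0]]
[[26,10],[34,3],[38,0],[40,2],[41,3],[46,0]]
[[26,10],[34,3],[38,0],[40,2],[41,3],[46,1],[50,0]]
[[26,10],[34,3],[38,0],[40,2],[41,3],[46,2],[50,0]]
[[26,10],[34,3],[38,1],[40,2],[41,3],[46,2],[50,0]]
[[22,12],[31,10],[34,3],[38,1],[40,2],[41,3],[46,2],[50,0]]
[[22,12],[31,10],[34,9],[44,3],[46,2],[50,0]]
[[15,9],[22,12],[31,10],[34,9],[44,3],[46,2],[50,0]]
[[15,9],[22,12],[31,10],[34,9],[44,3],[46,2],[50,0]]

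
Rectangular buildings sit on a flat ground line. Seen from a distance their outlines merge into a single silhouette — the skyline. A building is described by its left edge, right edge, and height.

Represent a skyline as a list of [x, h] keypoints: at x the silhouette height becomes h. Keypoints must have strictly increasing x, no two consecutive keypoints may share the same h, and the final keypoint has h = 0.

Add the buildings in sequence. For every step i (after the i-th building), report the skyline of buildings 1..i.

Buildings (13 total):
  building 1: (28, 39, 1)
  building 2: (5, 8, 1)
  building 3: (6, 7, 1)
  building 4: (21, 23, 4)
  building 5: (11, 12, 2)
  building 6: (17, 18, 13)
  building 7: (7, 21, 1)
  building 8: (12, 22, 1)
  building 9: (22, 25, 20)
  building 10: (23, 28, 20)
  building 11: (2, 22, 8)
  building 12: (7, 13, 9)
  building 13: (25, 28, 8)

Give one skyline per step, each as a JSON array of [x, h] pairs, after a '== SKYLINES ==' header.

== SKYLINES ==
[[28,1],[39,0]]
[[5,1],[8,0],[28,1],[39,0]]
[[5,1],[8,0],[28,1],[39,0]]
[[5,1],[8,0],[21,4],[23,0],[28,1],[39,0]]
[[5,1],[8,0],[11,2],[12,0],[21,4],[23,0],[28,1],[39,0]]
[[5,1],[8,0],[11,2],[12,0],[17,13],[18,0],[21,4],[23,0],[28,1],[39,0]]
[[5,1],[11,2],[12,1],[17,13],[18,1],[21,4],[23,0],[28,1],[39,0]]
[[5,1],[11,2],[12,1],[17,13],[18,1],[21,4],[23,0],[28,1],[39,0]]
[[5,1],[11,2],[12,1],[17,13],[18,1],[21,4],[22,20],[25,0],[28,1],[39,0]]
[[5,1],[11,2],[12,1],[17,13],[18,1],[21,4],[22,20],[28,1],[39,0]]
[[2,8],[17,13],[18,8],[22,20],[28,1],[39,0]]
[[2,8],[7,9],[13,8],[17,13],[18,8],[22,20],[28,1],[39,0]]
[[2,8],[7,9],[13,8],[17,13],[18,8],[22,20],[28,1],[39,0]]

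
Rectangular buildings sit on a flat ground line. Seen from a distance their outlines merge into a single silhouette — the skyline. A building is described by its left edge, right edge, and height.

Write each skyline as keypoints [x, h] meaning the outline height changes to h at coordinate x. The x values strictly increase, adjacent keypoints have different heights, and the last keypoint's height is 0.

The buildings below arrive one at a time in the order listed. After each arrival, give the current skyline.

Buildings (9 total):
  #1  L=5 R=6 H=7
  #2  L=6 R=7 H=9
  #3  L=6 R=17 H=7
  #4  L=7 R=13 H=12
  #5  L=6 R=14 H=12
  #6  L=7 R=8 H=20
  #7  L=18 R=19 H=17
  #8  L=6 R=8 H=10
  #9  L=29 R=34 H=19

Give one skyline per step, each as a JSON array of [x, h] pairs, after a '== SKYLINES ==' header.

== SKYLINES ==
[[5,7],[6,0]]
[[5,7],[6,9],[7,0]]
[[5,7],[6,9],[7,7],[17,0]]
[[5,7],[6,9],[7,12],[13,7],[17,0]]
[[5,7],[6,12],[14,7],[17,0]]
[[5,7],[6,12],[7,20],[8,12],[14,7],[17,0]]
[[5,7],[6,12],[7,20],[8,12],[14,7],[17,0],[18,17],[19,0]]
[[5,7],[6,12],[7,20],[8,12],[14,7],[17,0],[18,17],[19,0]]
[[5,7],[6,12],[7,20],[8,12],[14,7],[17,0],[18,17],[19,0],[29,19],[34,0]]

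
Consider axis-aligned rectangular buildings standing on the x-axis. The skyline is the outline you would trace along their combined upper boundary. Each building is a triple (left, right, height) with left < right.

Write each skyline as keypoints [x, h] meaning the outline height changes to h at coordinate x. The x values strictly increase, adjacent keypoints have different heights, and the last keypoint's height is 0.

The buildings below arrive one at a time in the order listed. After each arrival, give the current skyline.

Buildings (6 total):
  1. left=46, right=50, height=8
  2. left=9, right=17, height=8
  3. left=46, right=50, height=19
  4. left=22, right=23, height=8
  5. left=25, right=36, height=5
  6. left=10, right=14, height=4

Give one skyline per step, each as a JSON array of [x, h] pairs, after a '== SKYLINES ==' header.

== SKYLINES ==
[[46,8],[50,0]]
[[9,8],[17,0],[46,8],[50,0]]
[[9,8],[17,0],[46,19],[50,0]]
[[9,8],[17,0],[22,8],[23,0],[46,19],[50,0]]
[[9,8],[17,0],[22,8],[23,0],[25,5],[36,0],[46,19],[50,0]]
[[9,8],[17,0],[22,8],[23,0],[25,5],[36,0],[46,19],[50,0]]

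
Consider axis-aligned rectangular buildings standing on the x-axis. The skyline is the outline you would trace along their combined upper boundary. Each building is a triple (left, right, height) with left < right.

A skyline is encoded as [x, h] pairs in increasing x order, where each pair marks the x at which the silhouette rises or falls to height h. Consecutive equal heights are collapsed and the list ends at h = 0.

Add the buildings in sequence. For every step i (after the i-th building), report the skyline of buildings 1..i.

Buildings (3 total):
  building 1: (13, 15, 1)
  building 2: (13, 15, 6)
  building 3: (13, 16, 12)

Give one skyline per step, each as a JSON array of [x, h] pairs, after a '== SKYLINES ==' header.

== SKYLINES ==
[[13,1],[15,0]]
[[13,6],[15,0]]
[[13,12],[16,0]]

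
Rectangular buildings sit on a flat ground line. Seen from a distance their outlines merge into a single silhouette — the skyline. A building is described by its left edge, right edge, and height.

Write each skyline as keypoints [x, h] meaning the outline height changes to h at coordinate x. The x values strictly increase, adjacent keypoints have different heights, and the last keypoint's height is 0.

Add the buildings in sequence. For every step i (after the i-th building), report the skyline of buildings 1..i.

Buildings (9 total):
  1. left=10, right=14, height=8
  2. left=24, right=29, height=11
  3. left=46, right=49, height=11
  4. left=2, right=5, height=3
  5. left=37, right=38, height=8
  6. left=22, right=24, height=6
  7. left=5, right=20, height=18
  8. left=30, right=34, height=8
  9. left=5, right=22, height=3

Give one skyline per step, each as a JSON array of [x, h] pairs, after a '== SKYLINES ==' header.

== SKYLINES ==
[[10,8],[14,0]]
[[10,8],[14,0],[24,11],[29,0]]
[[10,8],[14,0],[24,11],[29,0],[46,11],[49,0]]
[[2,3],[5,0],[10,8],[14,0],[24,11],[29,0],[46,11],[49,0]]
[[2,3],[5,0],[10,8],[14,0],[24,11],[29,0],[37,8],[38,0],[46,11],[49,0]]
[[2,3],[5,0],[10,8],[14,0],[22,6],[24,11],[29,0],[37,8],[38,0],[46,11],[49,0]]
[[2,3],[5,18],[20,0],[22,6],[24,11],[29,0],[37,8],[38,0],[46,11],[49,0]]
[[2,3],[5,18],[20,0],[22,6],[24,11],[29,0],[30,8],[34,0],[37,8],[38,0],[46,11],[49,0]]
[[2,3],[5,18],[20,3],[22,6],[24,11],[29,0],[30,8],[34,0],[37,8],[38,0],[46,11],[49,0]]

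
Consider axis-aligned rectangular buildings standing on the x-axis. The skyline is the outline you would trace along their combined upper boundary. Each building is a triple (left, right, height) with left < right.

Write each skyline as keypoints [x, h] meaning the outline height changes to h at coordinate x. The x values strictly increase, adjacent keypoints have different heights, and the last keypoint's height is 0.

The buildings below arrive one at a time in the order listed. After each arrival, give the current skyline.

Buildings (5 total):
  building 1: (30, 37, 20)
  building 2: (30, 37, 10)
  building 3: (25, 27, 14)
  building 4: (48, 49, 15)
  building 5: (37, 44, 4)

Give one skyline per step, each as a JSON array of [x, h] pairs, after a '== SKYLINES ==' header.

== SKYLINES ==
[[30,20],[37,0]]
[[30,20],[37,0]]
[[25,14],[27,0],[30,20],[37,0]]
[[25,14],[27,0],[30,20],[37,0],[48,15],[49,0]]
[[25,14],[27,0],[30,20],[37,4],[44,0],[48,15],[49,0]]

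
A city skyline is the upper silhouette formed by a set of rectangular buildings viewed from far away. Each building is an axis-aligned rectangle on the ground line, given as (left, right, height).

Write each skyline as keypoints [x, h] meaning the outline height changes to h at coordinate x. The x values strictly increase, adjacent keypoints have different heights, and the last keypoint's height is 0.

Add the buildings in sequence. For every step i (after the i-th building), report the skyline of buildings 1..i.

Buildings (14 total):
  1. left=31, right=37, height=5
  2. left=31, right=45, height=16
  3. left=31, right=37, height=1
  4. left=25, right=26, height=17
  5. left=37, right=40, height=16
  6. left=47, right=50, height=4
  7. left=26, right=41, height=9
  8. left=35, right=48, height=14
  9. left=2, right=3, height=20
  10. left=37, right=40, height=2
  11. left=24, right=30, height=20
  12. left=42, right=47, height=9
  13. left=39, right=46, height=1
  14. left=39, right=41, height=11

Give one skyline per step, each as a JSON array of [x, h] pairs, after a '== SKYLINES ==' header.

== SKYLINES ==
[[31,5],[37,0]]
[[31,16],[45,0]]
[[31,16],[45,0]]
[[25,17],[26,0],[31,16],[45,0]]
[[25,17],[26,0],[31,16],[45,0]]
[[25,17],[26,0],[31,16],[45,0],[47,4],[50,0]]
[[25,17],[26,9],[31,16],[45,0],[47,4],[50,0]]
[[25,17],[26,9],[31,16],[45,14],[48,4],[50,0]]
[[2,20],[3,0],[25,17],[26,9],[31,16],[45,14],[48,4],[50,0]]
[[2,20],[3,0],[25,17],[26,9],[31,16],[45,14],[48,4],[50,0]]
[[2,20],[3,0],[24,20],[30,9],[31,16],[45,14],[48,4],[50,0]]
[[2,20],[3,0],[24,20],[30,9],[31,16],[45,14],[48,4],[50,0]]
[[2,20],[3,0],[24,20],[30,9],[31,16],[45,14],[48,4],[50,0]]
[[2,20],[3,0],[24,20],[30,9],[31,16],[45,14],[48,4],[50,0]]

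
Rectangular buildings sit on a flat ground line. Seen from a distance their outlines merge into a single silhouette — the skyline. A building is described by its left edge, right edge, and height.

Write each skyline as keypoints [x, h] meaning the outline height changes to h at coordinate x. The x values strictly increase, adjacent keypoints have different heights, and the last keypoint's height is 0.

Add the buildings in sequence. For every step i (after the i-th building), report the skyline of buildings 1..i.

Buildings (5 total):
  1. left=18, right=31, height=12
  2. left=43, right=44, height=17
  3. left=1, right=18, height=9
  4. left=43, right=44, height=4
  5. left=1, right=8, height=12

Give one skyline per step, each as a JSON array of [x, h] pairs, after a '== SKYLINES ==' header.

== SKYLINES ==
[[18,12],[31,0]]
[[18,12],[31,0],[43,17],[44,0]]
[[1,9],[18,12],[31,0],[43,17],[44,0]]
[[1,9],[18,12],[31,0],[43,17],[44,0]]
[[1,12],[8,9],[18,12],[31,0],[43,17],[44,0]]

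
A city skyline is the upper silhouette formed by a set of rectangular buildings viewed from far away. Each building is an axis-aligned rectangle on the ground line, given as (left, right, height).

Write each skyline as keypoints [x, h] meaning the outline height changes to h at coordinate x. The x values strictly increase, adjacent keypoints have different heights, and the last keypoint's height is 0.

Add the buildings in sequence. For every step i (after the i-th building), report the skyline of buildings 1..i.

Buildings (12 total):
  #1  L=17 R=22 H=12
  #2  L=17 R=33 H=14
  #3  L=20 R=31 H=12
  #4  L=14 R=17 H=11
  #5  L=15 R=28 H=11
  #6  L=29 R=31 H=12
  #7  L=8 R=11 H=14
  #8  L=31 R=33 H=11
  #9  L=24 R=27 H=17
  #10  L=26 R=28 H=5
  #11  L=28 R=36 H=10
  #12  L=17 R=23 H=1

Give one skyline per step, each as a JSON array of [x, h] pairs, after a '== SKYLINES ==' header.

== SKYLINES ==
[[17,12],[22,0]]
[[17,14],[33,0]]
[[17,14],[33,0]]
[[14,11],[17,14],[33,0]]
[[14,11],[17,14],[33,0]]
[[14,11],[17,14],[33,0]]
[[8,14],[11,0],[14,11],[17,14],[33,0]]
[[8,14],[11,0],[14,11],[17,14],[33,0]]
[[8,14],[11,0],[14,11],[17,14],[24,17],[27,14],[33,0]]
[[8,14],[11,0],[14,11],[17,14],[24,17],[27,14],[33,0]]
[[8,14],[11,0],[14,11],[17,14],[24,17],[27,14],[33,10],[36,0]]
[[8,14],[11,0],[14,11],[17,14],[24,17],[27,14],[33,10],[36,0]]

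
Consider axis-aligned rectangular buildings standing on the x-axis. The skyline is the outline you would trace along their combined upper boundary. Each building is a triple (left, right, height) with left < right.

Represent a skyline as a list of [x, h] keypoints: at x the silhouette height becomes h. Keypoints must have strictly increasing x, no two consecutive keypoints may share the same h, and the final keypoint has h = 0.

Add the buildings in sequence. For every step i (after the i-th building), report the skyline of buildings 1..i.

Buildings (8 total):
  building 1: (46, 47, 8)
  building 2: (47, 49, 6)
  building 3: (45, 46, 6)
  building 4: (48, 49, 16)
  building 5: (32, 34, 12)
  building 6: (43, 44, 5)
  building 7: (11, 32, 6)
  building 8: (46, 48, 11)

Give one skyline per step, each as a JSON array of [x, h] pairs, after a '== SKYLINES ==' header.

== SKYLINES ==
[[46,8],[47,0]]
[[46,8],[47,6],[49,0]]
[[45,6],[46,8],[47,6],[49,0]]
[[45,6],[46,8],[47,6],[48,16],[49,0]]
[[32,12],[34,0],[45,6],[46,8],[47,6],[48,16],[49,0]]
[[32,12],[34,0],[43,5],[44,0],[45,6],[46,8],[47,6],[48,16],[49,0]]
[[11,6],[32,12],[34,0],[43,5],[44,0],[45,6],[46,8],[47,6],[48,16],[49,0]]
[[11,6],[32,12],[34,0],[43,5],[44,0],[45,6],[46,11],[48,16],[49,0]]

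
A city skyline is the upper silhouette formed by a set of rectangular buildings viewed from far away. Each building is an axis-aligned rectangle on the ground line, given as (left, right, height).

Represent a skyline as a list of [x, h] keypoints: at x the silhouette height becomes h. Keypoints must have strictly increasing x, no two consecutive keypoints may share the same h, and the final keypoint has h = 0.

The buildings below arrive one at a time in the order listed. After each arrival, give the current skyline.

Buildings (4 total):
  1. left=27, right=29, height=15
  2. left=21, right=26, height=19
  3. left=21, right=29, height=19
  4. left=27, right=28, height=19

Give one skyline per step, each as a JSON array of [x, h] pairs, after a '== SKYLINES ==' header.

== SKYLINES ==
[[27,15],[29,0]]
[[21,19],[26,0],[27,15],[29,0]]
[[21,19],[29,0]]
[[21,19],[29,0]]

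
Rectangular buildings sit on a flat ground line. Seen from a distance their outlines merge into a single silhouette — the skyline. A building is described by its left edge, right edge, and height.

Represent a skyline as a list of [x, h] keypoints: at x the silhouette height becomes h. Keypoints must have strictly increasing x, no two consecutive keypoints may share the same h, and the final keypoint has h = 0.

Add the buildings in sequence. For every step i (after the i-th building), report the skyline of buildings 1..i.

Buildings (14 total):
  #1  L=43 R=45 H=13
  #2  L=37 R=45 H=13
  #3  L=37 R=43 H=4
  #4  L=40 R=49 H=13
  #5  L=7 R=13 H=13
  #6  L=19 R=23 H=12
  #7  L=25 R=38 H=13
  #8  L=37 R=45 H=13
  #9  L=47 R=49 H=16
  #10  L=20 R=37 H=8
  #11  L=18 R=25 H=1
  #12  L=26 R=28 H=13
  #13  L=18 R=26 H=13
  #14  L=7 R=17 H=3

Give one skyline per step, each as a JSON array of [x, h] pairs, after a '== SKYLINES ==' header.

== SKYLINES ==
[[43,13],[45,0]]
[[37,13],[45,0]]
[[37,13],[45,0]]
[[37,13],[49,0]]
[[7,13],[13,0],[37,13],[49,0]]
[[7,13],[13,0],[19,12],[23,0],[37,13],[49,0]]
[[7,13],[13,0],[19,12],[23,0],[25,13],[49,0]]
[[7,13],[13,0],[19,12],[23,0],[25,13],[49,0]]
[[7,13],[13,0],[19,12],[23,0],[25,13],[47,16],[49,0]]
[[7,13],[13,0],[19,12],[23,8],[25,13],[47,16],[49,0]]
[[7,13],[13,0],[18,1],[19,12],[23,8],[25,13],[47,16],[49,0]]
[[7,13],[13,0],[18,1],[19,12],[23,8],[25,13],[47,16],[49,0]]
[[7,13],[13,0],[18,13],[47,16],[49,0]]
[[7,13],[13,3],[17,0],[18,13],[47,16],[49,0]]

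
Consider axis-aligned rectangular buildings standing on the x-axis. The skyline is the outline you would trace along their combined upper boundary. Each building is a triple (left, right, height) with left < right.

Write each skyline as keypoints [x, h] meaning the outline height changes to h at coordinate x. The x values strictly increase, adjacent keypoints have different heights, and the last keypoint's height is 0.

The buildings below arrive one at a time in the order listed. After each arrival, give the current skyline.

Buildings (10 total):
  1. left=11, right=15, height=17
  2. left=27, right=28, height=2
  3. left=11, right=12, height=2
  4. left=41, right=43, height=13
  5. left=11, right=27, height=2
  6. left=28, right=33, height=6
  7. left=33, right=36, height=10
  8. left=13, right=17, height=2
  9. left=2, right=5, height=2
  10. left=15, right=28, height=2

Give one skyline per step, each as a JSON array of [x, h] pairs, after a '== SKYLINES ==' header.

== SKYLINES ==
[[11,17],[15,0]]
[[11,17],[15,0],[27,2],[28,0]]
[[11,17],[15,0],[27,2],[28,0]]
[[11,17],[15,0],[27,2],[28,0],[41,13],[43,0]]
[[11,17],[15,2],[28,0],[41,13],[43,0]]
[[11,17],[15,2],[28,6],[33,0],[41,13],[43,0]]
[[11,17],[15,2],[28,6],[33,10],[36,0],[41,13],[43,0]]
[[11,17],[15,2],[28,6],[33,10],[36,0],[41,13],[43,0]]
[[2,2],[5,0],[11,17],[15,2],[28,6],[33,10],[36,0],[41,13],[43,0]]
[[2,2],[5,0],[11,17],[15,2],[28,6],[33,10],[36,0],[41,13],[43,0]]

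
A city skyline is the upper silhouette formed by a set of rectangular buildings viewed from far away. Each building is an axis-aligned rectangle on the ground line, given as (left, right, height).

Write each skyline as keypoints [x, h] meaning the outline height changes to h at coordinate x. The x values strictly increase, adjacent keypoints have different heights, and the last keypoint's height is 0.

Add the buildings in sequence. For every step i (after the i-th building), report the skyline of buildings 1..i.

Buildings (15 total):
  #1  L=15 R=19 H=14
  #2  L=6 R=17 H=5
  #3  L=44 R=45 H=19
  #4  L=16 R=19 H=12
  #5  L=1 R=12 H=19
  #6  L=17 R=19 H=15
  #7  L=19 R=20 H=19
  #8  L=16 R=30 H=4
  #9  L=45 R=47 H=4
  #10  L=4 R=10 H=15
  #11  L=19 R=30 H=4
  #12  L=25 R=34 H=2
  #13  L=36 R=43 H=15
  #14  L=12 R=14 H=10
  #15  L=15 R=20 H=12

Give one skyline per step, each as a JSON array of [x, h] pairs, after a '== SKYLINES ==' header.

== SKYLINES ==
[[15,14],[19,0]]
[[6,5],[15,14],[19,0]]
[[6,5],[15,14],[19,0],[44,19],[45,0]]
[[6,5],[15,14],[19,0],[44,19],[45,0]]
[[1,19],[12,5],[15,14],[19,0],[44,19],[45,0]]
[[1,19],[12,5],[15,14],[17,15],[19,0],[44,19],[45,0]]
[[1,19],[12,5],[15,14],[17,15],[19,19],[20,0],[44,19],[45,0]]
[[1,19],[12,5],[15,14],[17,15],[19,19],[20,4],[30,0],[44,19],[45,0]]
[[1,19],[12,5],[15,14],[17,15],[19,19],[20,4],[30,0],[44,19],[45,4],[47,0]]
[[1,19],[12,5],[15,14],[17,15],[19,19],[20,4],[30,0],[44,19],[45,4],[47,0]]
[[1,19],[12,5],[15,14],[17,15],[19,19],[20,4],[30,0],[44,19],[45,4],[47,0]]
[[1,19],[12,5],[15,14],[17,15],[19,19],[20,4],[30,2],[34,0],[44,19],[45,4],[47,0]]
[[1,19],[12,5],[15,14],[17,15],[19,19],[20,4],[30,2],[34,0],[36,15],[43,0],[44,19],[45,4],[47,0]]
[[1,19],[12,10],[14,5],[15,14],[17,15],[19,19],[20,4],[30,2],[34,0],[36,15],[43,0],[44,19],[45,4],[47,0]]
[[1,19],[12,10],[14,5],[15,14],[17,15],[19,19],[20,4],[30,2],[34,0],[36,15],[43,0],[44,19],[45,4],[47,0]]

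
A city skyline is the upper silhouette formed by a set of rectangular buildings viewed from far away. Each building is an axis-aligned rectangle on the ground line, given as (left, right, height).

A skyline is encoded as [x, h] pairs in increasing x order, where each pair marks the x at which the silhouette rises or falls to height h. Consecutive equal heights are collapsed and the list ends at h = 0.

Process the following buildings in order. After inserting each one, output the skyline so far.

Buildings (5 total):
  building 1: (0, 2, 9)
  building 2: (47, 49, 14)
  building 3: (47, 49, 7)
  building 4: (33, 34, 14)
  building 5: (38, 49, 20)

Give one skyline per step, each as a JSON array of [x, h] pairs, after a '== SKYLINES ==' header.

== SKYLINES ==
[[0,9],[2,0]]
[[0,9],[2,0],[47,14],[49,0]]
[[0,9],[2,0],[47,14],[49,0]]
[[0,9],[2,0],[33,14],[34,0],[47,14],[49,0]]
[[0,9],[2,0],[33,14],[34,0],[38,20],[49,0]]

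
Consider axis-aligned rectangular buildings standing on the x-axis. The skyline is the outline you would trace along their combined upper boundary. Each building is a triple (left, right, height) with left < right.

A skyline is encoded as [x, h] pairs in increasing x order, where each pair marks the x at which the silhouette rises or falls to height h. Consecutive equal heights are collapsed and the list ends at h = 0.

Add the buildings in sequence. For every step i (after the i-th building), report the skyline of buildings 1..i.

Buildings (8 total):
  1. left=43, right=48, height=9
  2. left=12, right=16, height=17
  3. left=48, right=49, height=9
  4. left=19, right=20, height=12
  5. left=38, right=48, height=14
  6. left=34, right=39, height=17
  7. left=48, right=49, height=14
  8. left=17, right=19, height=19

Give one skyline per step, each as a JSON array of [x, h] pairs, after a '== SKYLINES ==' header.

== SKYLINES ==
[[43,9],[48,0]]
[[12,17],[16,0],[43,9],[48,0]]
[[12,17],[16,0],[43,9],[49,0]]
[[12,17],[16,0],[19,12],[20,0],[43,9],[49,0]]
[[12,17],[16,0],[19,12],[20,0],[38,14],[48,9],[49,0]]
[[12,17],[16,0],[19,12],[20,0],[34,17],[39,14],[48,9],[49,0]]
[[12,17],[16,0],[19,12],[20,0],[34,17],[39,14],[49,0]]
[[12,17],[16,0],[17,19],[19,12],[20,0],[34,17],[39,14],[49,0]]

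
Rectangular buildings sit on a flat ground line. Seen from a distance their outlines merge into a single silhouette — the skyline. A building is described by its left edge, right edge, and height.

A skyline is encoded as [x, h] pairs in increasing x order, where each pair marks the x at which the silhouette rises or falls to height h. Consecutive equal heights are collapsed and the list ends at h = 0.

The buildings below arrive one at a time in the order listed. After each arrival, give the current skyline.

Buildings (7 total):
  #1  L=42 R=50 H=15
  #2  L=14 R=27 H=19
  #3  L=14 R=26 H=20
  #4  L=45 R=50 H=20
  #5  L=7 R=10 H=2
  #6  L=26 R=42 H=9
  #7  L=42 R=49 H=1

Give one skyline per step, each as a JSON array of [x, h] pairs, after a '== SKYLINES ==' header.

== SKYLINES ==
[[42,15],[50,0]]
[[14,19],[27,0],[42,15],[50,0]]
[[14,20],[26,19],[27,0],[42,15],[50,0]]
[[14,20],[26,19],[27,0],[42,15],[45,20],[50,0]]
[[7,2],[10,0],[14,20],[26,19],[27,0],[42,15],[45,20],[50,0]]
[[7,2],[10,0],[14,20],[26,19],[27,9],[42,15],[45,20],[50,0]]
[[7,2],[10,0],[14,20],[26,19],[27,9],[42,15],[45,20],[50,0]]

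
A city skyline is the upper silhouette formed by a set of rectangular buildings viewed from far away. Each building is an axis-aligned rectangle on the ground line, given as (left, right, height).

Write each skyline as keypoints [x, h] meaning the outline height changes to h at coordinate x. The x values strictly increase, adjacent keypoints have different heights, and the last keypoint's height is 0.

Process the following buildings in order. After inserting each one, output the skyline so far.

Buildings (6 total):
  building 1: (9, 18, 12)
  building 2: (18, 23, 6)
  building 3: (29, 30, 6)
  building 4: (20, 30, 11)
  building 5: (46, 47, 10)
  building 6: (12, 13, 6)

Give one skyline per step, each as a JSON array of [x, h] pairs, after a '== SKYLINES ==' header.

== SKYLINES ==
[[9,12],[18,0]]
[[9,12],[18,6],[23,0]]
[[9,12],[18,6],[23,0],[29,6],[30,0]]
[[9,12],[18,6],[20,11],[30,0]]
[[9,12],[18,6],[20,11],[30,0],[46,10],[47,0]]
[[9,12],[18,6],[20,11],[30,0],[46,10],[47,0]]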